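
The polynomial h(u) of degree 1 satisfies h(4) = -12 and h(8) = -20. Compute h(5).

-14

Using the Lagrange interpolation formula with nodes 4, 8:
  L_0(u) = (u - 8) / -4
  L_1(u) = (u - 4) / 4
Then h(u) = -12·L_0(u) - 20·L_1(u).
Expanding and collecting terms gives h(u) = -2u - 4.
Evaluating at u = 5: h(5) = -14.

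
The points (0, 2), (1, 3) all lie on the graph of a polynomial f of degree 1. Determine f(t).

Write f(t) = at + b. Substituting each data point gives a linear system:
  b = 2
  a + b = 3
Solving the system yields a = 1, b = 2.
So f(t) = t + 2.
Check: f(1) = 3. ✓

f(t) = t + 2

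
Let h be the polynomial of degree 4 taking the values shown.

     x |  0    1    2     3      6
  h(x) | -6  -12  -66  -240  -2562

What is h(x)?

h(x) = -x^4 - 6x^3 + x^2 - 6

Write h(x) = ax^4 + bx^3 + cx^2 + dx + e. Substituting each data point gives a linear system:
  e = -6
  a + b + c + d + e = -12
  16a + 8b + 4c + 2d + e = -66
  81a + 27b + 9c + 3d + e = -240
  1296a + 216b + 36c + 6d + e = -2562
Solving the system yields a = -1, b = -6, c = 1, d = 0, e = -6.
So h(x) = -x⁴ - 6x³ + x² - 6.
Check: h(2) = -66. ✓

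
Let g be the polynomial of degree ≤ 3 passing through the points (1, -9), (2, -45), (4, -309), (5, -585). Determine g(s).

Using the Lagrange interpolation formula with nodes 1, 2, 4, 5:
  L_0(s) = (s - 2)(s - 4)(s - 5) / -12
  L_1(s) = (s - 1)(s - 4)(s - 5) / 6
  L_2(s) = (s - 1)(s - 2)(s - 5) / -6
  L_3(s) = (s - 1)(s - 2)(s - 4) / 12
Then g(s) = -9·L_0(s) - 45·L_1(s) - 309·L_2(s) - 585·L_3(s).
Expanding and collecting terms gives g(s) = -4s^3 - 4s^2 + 4s - 5.
Check: g(2) = -45. ✓

g(s) = -4s^3 - 4s^2 + 4s - 5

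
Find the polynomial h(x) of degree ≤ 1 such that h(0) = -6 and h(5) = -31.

Using the Lagrange interpolation formula with nodes 0, 5:
  L_0(x) = (x - 5) / -5
  L_1(x) = x / 5
Then h(x) = -6·L_0(x) - 31·L_1(x).
Expanding and collecting terms gives h(x) = -5x - 6.
Check: h(0) = -6. ✓

h(x) = -5x - 6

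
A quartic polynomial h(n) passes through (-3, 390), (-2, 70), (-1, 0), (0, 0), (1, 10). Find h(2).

Forward differences of the values at n = -3, -2, -1, 0, 1:
  h  : 390  70  0  0  10
  Δ  : -320  -70  0  10
  Δ^2: 250  70  10
  Δ^3: -180  -60
  Δ^4: 120
The fourth differences are constant, confirming degree 4.
Interpolating (Newton forward form) and evaluating at n = 2 gives h(2) = 90.

90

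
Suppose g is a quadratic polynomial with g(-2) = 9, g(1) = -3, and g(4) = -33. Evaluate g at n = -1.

Write g(n) = an^2 + bn + c. Substituting each data point gives a linear system:
  4a - 2b + c = 9
  a + b + c = -3
  16a + 4b + c = -33
Solving the system yields a = -1, b = -5, c = 3.
So g(n) = -n^2 - 5n + 3.
Then g(-1) = 7.

7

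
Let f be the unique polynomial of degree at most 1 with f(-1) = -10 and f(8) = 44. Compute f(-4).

Write f(s) = as + b. Substituting each data point gives a linear system:
  -a + b = -10
  8a + b = 44
Solving the system yields a = 6, b = -4.
So f(s) = 6s - 4.
Then f(-4) = -28.

-28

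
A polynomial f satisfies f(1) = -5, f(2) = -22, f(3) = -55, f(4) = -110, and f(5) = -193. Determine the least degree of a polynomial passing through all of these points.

3

Forward differences of the values at s = 1, 2, 3, 4, 5:
  f  : -5  -22  -55  -110  -193
  Δ  : -17  -33  -55  -83
  Δ^2: -16  -22  -28
  Δ^3: -6  -6
  Δ^4: 0
The third differences are constant (-6) and nonzero, while all higher differences vanish, so the minimal degree is 3.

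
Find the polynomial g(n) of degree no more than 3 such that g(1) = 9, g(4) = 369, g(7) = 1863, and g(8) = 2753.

g(n) = 5n^3 + 3n^2 + 1

Write g(n) = an^3 + bn^2 + cn + d. Substituting each data point gives a linear system:
  a + b + c + d = 9
  64a + 16b + 4c + d = 369
  343a + 49b + 7c + d = 1863
  512a + 64b + 8c + d = 2753
Solving the system yields a = 5, b = 3, c = 0, d = 1.
So g(n) = 5n^3 + 3n^2 + 1.
Check: g(1) = 9. ✓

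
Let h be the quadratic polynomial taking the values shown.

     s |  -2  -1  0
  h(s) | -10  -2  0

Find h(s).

Write h(s) = as^2 + bs + c. Substituting each data point gives a linear system:
  4a - 2b + c = -10
  a - b + c = -2
  c = 0
Solving the system yields a = -3, b = -1, c = 0.
So h(s) = -3s^2 - s.
Check: h(0) = 0. ✓

h(s) = -3s^2 - s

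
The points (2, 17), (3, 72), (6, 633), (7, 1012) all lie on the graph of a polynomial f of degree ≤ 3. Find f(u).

Write f(u) = au^3 + bu^2 + cu + d. Substituting each data point gives a linear system:
  8a + 4b + 2c + d = 17
  27a + 9b + 3c + d = 72
  216a + 36b + 6c + d = 633
  343a + 49b + 7c + d = 1012
Solving the system yields a = 3, b = 0, c = -2, d = -3.
So f(u) = 3u^3 - 2u - 3.
Check: f(7) = 1012. ✓

f(u) = 3u^3 - 2u - 3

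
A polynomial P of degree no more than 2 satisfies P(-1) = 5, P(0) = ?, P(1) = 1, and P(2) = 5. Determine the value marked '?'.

On equispaced nodes a degree-2 polynomial has vanishing third forward difference, so
  - P(-1) + 3·P(0) - 3·P(1) + P(2) = 0.
Substituting the known values and solving for P(0):
  3·P(0) = 3
  P(0) = 1.

1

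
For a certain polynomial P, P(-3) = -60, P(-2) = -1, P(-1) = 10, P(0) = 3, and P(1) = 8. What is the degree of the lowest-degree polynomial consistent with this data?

Forward differences of the values at s = -3, -2, -1, 0, 1:
  P  : -60  -1  10  3  8
  Δ  : 59  11  -7  5
  Δ^2: -48  -18  12
  Δ^3: 30  30
  Δ^4: 0
The third differences are constant (30) and nonzero, while all higher differences vanish, so the minimal degree is 3.

3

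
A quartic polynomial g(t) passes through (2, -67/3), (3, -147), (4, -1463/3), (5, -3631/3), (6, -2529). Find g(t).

g(t) = -2t^4 + (1/3)t^3 - t^2 + 4t + 3

Write g(t) = at^4 + bt^3 + ct^2 + dt + e. Substituting each data point gives a linear system:
  16a + 8b + 4c + 2d + e = -67/3
  81a + 27b + 9c + 3d + e = -147
  256a + 64b + 16c + 4d + e = -1463/3
  625a + 125b + 25c + 5d + e = -3631/3
  1296a + 216b + 36c + 6d + e = -2529
Solving the system yields a = -2, b = 1/3, c = -1, d = 4, e = 3.
So g(t) = -2t^4 + (1/3)t^3 - t^2 + 4t + 3.
Check: g(2) = -67/3. ✓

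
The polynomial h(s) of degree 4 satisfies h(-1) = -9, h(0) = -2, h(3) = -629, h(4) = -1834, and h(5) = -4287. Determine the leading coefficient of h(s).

-6

Write h(s) = as^4 + bs^3 + cs^2 + ds + e. Substituting each data point gives a linear system:
  a - b + c - d + e = -9
  e = -2
  81a + 27b + 9c + 3d + e = -629
  256a + 64b + 16c + 4d + e = -1834
  625a + 125b + 25c + 5d + e = -4287
Solving the system yields a = -6, b = -3, c = -6, d = -2, e = -2.
So h(s) = -6s^4 - 3s^3 - 6s^2 - 2s - 2.
The leading coefficient is -6.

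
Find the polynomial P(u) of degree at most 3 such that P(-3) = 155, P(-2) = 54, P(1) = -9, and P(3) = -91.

Using the Lagrange interpolation formula with nodes -3, -2, 1, 3:
  L_0(u) = (u + 2)(u - 1)(u - 3) / -24
  L_1(u) = (u + 3)(u - 1)(u - 3) / 15
  L_2(u) = (u + 3)(u + 2)(u - 3) / -24
  L_3(u) = (u + 3)(u + 2)(u - 1) / 60
Then P(u) = 155·L_0(u) + 54·L_1(u) - 9·L_2(u) - 91·L_3(u).
Expanding and collecting terms gives P(u) = -4u^3 + 4u^2 - 5u - 4.
Check: P(3) = -91. ✓

P(u) = -4u^3 + 4u^2 - 5u - 4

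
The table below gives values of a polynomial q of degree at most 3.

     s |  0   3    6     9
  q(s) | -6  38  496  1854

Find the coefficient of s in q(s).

Write q(s) = as^3 + bs^2 + cs + d. Substituting each data point gives a linear system:
  d = -6
  27a + 9b + 3c + d = 38
  216a + 36b + 6c + d = 496
  729a + 81b + 9c + d = 1854
Solving the system yields a = 3, b = -4, c = -1/3, d = -6.
So q(s) = 3s^3 - 4s^2 - (1/3)s - 6.
The coefficient of s is -1/3.

-1/3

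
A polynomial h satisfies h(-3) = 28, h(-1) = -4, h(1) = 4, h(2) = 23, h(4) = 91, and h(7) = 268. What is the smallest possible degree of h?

2

Divided differences on the nodes -3, -1, 1, 2, 4, 7:
  order 0: 28  -4  4  23  91  268
  order 1: -16  4  19  34  59
  order 2: 5  5  5  5
  order 3: 0  0  0
  order 4: 0  0
  order 5: 0
The order-2 divided differences are all 5 (nonzero) and every higher order vanishes, so the data lies on a polynomial of degree exactly 2.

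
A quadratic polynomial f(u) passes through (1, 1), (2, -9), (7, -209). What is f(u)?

Write f(u) = au^2 + bu + c. Substituting each data point gives a linear system:
  a + b + c = 1
  4a + 2b + c = -9
  49a + 7b + c = -209
Solving the system yields a = -5, b = 5, c = 1.
So f(u) = -5u² + 5u + 1.
Check: f(7) = -209. ✓

f(u) = -5u^2 + 5u + 1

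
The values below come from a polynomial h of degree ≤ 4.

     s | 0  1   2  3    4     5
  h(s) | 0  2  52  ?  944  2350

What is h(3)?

The 5 known points determine the degree-4 polynomial uniquely.
Write h(s) = as^4 + bs^3 + cs^2 + ds + e. Substituting each data point gives a linear system:
  e = 0
  a + b + c + d + e = 2
  16a + 8b + 4c + 2d + e = 52
  256a + 64b + 16c + 4d + e = 944
  625a + 125b + 25c + 5d + e = 2350
Solving the system yields a = 4, b = -1, c = -1, d = 0, e = 0.
So h(s) = 4s⁴ - s³ - s².
Then h(3) = 288.

288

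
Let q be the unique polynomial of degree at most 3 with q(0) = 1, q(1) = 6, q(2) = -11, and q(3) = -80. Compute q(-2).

Forward differences of the values at n = 0, 1, 2, 3:
  q  : 1  6  -11  -80
  Δ  : 5  -17  -69
  Δ^2: -22  -52
  Δ^3: -30
The third differences are constant, confirming degree 3.
Interpolating (Newton forward form) and evaluating at n = -2 gives q(-2) = 45.

45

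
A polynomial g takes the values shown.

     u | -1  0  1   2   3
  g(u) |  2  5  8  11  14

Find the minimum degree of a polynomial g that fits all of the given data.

1

Forward differences of the values at u = -1, 0, 1, 2, 3:
  g  : 2  5  8  11  14
  Δ  : 3  3  3  3
  Δ^2: 0  0  0
  Δ^3: 0  0
  Δ^4: 0
The first differences are constant (3) and nonzero, while all higher differences vanish, so the minimal degree is 1.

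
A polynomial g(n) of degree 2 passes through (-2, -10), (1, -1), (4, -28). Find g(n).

Using the Lagrange interpolation formula with nodes -2, 1, 4:
  L_0(n) = (n - 1)(n - 4) / 18
  L_1(n) = (n + 2)(n - 4) / -9
  L_2(n) = (n + 2)(n - 1) / 18
Then g(n) = -10·L_0(n) - 1·L_1(n) - 28·L_2(n).
Expanding and collecting terms gives g(n) = -2n² + n.
Check: g(-2) = -10. ✓

g(n) = -2n^2 + n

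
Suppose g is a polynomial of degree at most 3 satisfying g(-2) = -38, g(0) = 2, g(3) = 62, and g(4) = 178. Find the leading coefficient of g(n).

4

Write g(n) = an^3 + bn^2 + cn + d. Substituting each data point gives a linear system:
  -8a + 4b - 2c + d = -38
  d = 2
  27a + 9b + 3c + d = 62
  64a + 16b + 4c + d = 178
Solving the system yields a = 4, b = -4, c = -4, d = 2.
So g(n) = 4n^3 - 4n^2 - 4n + 2.
The leading coefficient is 4.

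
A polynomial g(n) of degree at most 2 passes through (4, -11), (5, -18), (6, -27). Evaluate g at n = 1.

-2

Using the Lagrange interpolation formula with nodes 4, 5, 6:
  L_0(n) = (n - 5)(n - 6) / 2
  L_1(n) = (n - 4)(n - 6) / -1
  L_2(n) = (n - 4)(n - 5) / 2
Then g(n) = -11·L_0(n) - 18·L_1(n) - 27·L_2(n).
Expanding and collecting terms gives g(n) = -n^2 + 2n - 3.
Evaluating at n = 1: g(1) = -2.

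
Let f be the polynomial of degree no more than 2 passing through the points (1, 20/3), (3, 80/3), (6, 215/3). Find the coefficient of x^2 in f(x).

1

Write f(x) = ax^2 + bx + c. Substituting each data point gives a linear system:
  a + b + c = 20/3
  9a + 3b + c = 80/3
  36a + 6b + c = 215/3
Solving the system yields a = 1, b = 6, c = -1/3.
So f(x) = x^2 + 6x - 1/3.
The leading coefficient is 1.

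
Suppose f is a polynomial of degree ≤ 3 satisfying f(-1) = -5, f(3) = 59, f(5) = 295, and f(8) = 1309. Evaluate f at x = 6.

Using the Lagrange interpolation formula with nodes -1, 3, 5, 8:
  L_0(x) = (x - 3)(x - 5)(x - 8) / -216
  L_1(x) = (x + 1)(x - 5)(x - 8) / 40
  L_2(x) = (x + 1)(x - 3)(x - 8) / -36
  L_3(x) = (x + 1)(x - 3)(x - 5) / 135
Then f(x) = -5·L_0(x) + 59·L_1(x) + 295·L_2(x) + 1309·L_3(x).
Expanding and collecting terms gives f(x) = 3x^3 - 4x^2 + 3x + 5.
Evaluating at x = 6: f(6) = 527.

527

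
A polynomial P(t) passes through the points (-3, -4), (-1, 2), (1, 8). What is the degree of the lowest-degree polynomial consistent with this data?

Forward differences of the values at t = -3, -1, 1:
  P  : -4  2  8
  Δ  : 6  6
  Δ^2: 0
The first differences are constant (6) and nonzero, while all higher differences vanish, so the minimal degree is 1.

1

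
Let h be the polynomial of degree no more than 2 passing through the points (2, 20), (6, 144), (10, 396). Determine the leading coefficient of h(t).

Write h(t) = at^2 + bt + c. Substituting each data point gives a linear system:
  4a + 2b + c = 20
  36a + 6b + c = 144
  100a + 10b + c = 396
Solving the system yields a = 4, b = -1, c = 6.
So h(t) = 4t^2 - t + 6.
The leading coefficient is 4.

4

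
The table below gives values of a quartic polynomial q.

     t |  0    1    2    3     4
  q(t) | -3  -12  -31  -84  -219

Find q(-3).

Using the Lagrange interpolation formula with nodes 0, 1, 2, 3, 4:
  L_0(t) = (t - 1)(t - 2)(t - 3)(t - 4) / 24
  L_1(t) = t(t - 2)(t - 3)(t - 4) / -6
  L_2(t) = t(t - 1)(t - 3)(t - 4) / 4
  L_3(t) = t(t - 1)(t - 2)(t - 4) / -6
  L_4(t) = t(t - 1)(t - 2)(t - 3) / 24
Then q(t) = -3·L_0(t) - 12·L_1(t) - 31·L_2(t) - 84·L_3(t) - 219·L_4(t).
Expanding and collecting terms gives q(t) = -t^4 + 2t^3 - 4t^2 - 6t - 3.
Evaluating at t = -3: q(-3) = -156.

-156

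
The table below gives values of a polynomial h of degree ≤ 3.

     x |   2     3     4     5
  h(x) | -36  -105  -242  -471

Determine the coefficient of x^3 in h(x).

-4

Write h(x) = ax^3 + bx^2 + cx + d. Substituting each data point gives a linear system:
  8a + 4b + 2c + d = -36
  27a + 9b + 3c + d = -105
  64a + 16b + 4c + d = -242
  125a + 25b + 5c + d = -471
Solving the system yields a = -4, b = 2, c = -3, d = -6.
So h(x) = -4x^3 + 2x^2 - 3x - 6.
The leading coefficient is -4.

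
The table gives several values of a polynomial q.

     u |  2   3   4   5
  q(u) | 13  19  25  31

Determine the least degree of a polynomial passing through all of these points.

Forward differences of the values at u = 2, 3, 4, 5:
  q  : 13  19  25  31
  Δ  : 6  6  6
  Δ^2: 0  0
  Δ^3: 0
The first differences are constant (6) and nonzero, while all higher differences vanish, so the minimal degree is 1.

1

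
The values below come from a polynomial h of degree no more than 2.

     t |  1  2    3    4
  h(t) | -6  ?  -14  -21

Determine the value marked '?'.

-9

The 3 known points determine the degree-2 polynomial uniquely.
Write h(t) = at^2 + bt + c. Substituting each data point gives a linear system:
  a + b + c = -6
  9a + 3b + c = -14
  16a + 4b + c = -21
Solving the system yields a = -1, b = 0, c = -5.
So h(t) = -t² - 5.
Then h(2) = -9.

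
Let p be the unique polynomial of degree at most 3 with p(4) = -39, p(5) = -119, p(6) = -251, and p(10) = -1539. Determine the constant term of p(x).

Write p(x) = ax^3 + bx^2 + cx + d. Substituting each data point gives a linear system:
  64a + 16b + 4c + d = -39
  125a + 25b + 5c + d = -119
  216a + 36b + 6c + d = -251
  1000a + 100b + 10c + d = -1539
Solving the system yields a = -2, b = 4, c = 6, d = 1.
So p(x) = -2x^3 + 4x^2 + 6x + 1.
The constant term is 1.

1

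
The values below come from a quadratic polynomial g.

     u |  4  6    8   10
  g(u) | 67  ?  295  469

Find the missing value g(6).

161

On equispaced nodes a degree-2 polynomial has vanishing third forward difference, so
  - g(4) + 3·g(6) - 3·g(8) + g(10) = 0.
Substituting the known values and solving for g(6):
  3·g(6) = 483
  g(6) = 161.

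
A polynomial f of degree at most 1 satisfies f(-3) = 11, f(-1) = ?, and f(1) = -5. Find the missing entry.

On equispaced nodes a degree-1 polynomial has vanishing second forward difference, so
  f(-3) - 2·f(-1) + f(1) = 0.
Substituting the known values and solving for f(-1):
  -2·f(-1) = -6
  f(-1) = 3.

3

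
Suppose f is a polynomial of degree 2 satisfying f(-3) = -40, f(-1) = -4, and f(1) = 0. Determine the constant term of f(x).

Write f(x) = ax^2 + bx + c. Substituting each data point gives a linear system:
  9a - 3b + c = -40
  a - b + c = -4
  a + b + c = 0
Solving the system yields a = -4, b = 2, c = 2.
So f(x) = -4x² + 2x + 2.
The constant term is 2.

2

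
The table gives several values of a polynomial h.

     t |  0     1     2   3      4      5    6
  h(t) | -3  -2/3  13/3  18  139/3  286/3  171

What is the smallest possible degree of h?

3

Forward differences of the values at t = 0, 1, 2, 3, 4, 5, 6:
  h  : -3  -2/3  13/3  18  139/3  286/3  171
  Δ  : 7/3  5  41/3  85/3  49  227/3
  Δ^2: 8/3  26/3  44/3  62/3  80/3
  Δ^3: 6  6  6  6
  Δ^4: 0  0  0
  Δ^5: 0  0
  Δ^6: 0
The third differences are constant (6) and nonzero, while all higher differences vanish, so the minimal degree is 3.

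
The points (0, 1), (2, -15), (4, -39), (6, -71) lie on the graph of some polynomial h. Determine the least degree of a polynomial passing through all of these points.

2

Forward differences of the values at s = 0, 2, 4, 6:
  h  : 1  -15  -39  -71
  Δ  : -16  -24  -32
  Δ^2: -8  -8
  Δ^3: 0
The second differences are constant (-8) and nonzero, while all higher differences vanish, so the minimal degree is 2.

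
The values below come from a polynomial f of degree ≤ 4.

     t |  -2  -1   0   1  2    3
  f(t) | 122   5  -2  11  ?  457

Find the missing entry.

On equispaced nodes a degree-4 polynomial has vanishing fifth forward difference, so
  - f(-2) + 5·f(-1) - 10·f(0) + 10·f(1) - 5·f(2) + f(3) = 0.
Substituting the known values and solving for f(2):
  -5·f(2) = -490
  f(2) = 98.

98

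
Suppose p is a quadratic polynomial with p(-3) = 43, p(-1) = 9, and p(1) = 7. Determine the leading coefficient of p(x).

4

Write p(x) = ax^2 + bx + c. Substituting each data point gives a linear system:
  9a - 3b + c = 43
  a - b + c = 9
  a + b + c = 7
Solving the system yields a = 4, b = -1, c = 4.
So p(x) = 4x^2 - x + 4.
The leading coefficient is 4.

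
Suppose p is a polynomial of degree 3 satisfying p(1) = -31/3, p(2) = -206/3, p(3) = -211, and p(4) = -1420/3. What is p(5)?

-2675/3

Forward differences of the values at x = 1, 2, 3, 4:
  p  : -31/3  -206/3  -211  -1420/3
  Δ  : -175/3  -427/3  -787/3
  Δ^2: -84  -120
  Δ^3: -36
The third differences are constant, confirming degree 3.
Interpolating (Newton forward form) and evaluating at x = 5 gives p(5) = -2675/3.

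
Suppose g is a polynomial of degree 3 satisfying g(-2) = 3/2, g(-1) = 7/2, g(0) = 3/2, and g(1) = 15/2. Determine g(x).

Using the Lagrange interpolation formula with nodes -2, -1, 0, 1:
  L_0(x) = (x + 1)x(x - 1) / -6
  L_1(x) = (x + 2)x(x - 1) / 2
  L_2(x) = (x + 2)(x + 1)(x - 1) / -2
  L_3(x) = (x + 2)(x + 1)x / 6
Then g(x) = 3/2·L_0(x) + 7/2·L_1(x) + 3/2·L_2(x) + 15/2·L_3(x).
Expanding and collecting terms gives g(x) = 2x^3 + 4x^2 + 3/2.
Check: g(1) = 15/2. ✓

g(x) = 2x^3 + 4x^2 + 3/2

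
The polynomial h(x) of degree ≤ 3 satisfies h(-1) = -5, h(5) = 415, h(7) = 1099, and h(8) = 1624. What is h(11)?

4147

Write h(x) = ax^3 + bx^2 + cx + d. Substituting each data point gives a linear system:
  -a + b - c + d = -5
  125a + 25b + 5c + d = 415
  343a + 49b + 7c + d = 1099
  512a + 64b + 8c + d = 1624
Solving the system yields a = 3, b = 1, c = 3, d = 0.
So h(x) = 3x³ + x² + 3x.
Then h(11) = 4147.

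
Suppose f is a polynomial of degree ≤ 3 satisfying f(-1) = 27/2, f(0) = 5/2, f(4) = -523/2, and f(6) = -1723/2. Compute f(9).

-5773/2

Write f(n) = an^3 + bn^2 + cn + d. Substituting each data point gives a linear system:
  -a + b - c + d = 27/2
  d = 5/2
  64a + 16b + 4c + d = -523/2
  216a + 36b + 6c + d = -1723/2
Solving the system yields a = -4, b = 1, c = -6, d = 5/2.
So f(n) = -4n^3 + n^2 - 6n + 5/2.
Then f(9) = -5773/2.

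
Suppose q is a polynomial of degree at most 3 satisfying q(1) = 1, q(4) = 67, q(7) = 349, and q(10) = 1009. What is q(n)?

q(n) = n^3 + n - 1

Using the Lagrange interpolation formula with nodes 1, 4, 7, 10:
  L_0(n) = (n - 4)(n - 7)(n - 10) / -162
  L_1(n) = (n - 1)(n - 7)(n - 10) / 54
  L_2(n) = (n - 1)(n - 4)(n - 10) / -54
  L_3(n) = (n - 1)(n - 4)(n - 7) / 162
Then q(n) = 1·L_0(n) + 67·L_1(n) + 349·L_2(n) + 1009·L_3(n).
Expanding and collecting terms gives q(n) = n^3 + n - 1.
Check: q(7) = 349. ✓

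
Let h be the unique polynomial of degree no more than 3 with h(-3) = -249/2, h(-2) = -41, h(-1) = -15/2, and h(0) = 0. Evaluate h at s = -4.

Write h(s) = as^3 + bs^2 + cs + d. Substituting each data point gives a linear system:
  -27a + 9b - 3c + d = -249/2
  -8a + 4b - 2c + d = -41
  -a + b - c + d = -15/2
  d = 0
Solving the system yields a = 4, b = -1, c = 5/2, d = 0.
So h(s) = 4s^3 - s^2 + (5/2)s.
Then h(-4) = -282.

-282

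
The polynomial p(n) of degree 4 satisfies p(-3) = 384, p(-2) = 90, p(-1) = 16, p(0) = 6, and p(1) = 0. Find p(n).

Write p(n) = an^4 + bn^3 + cn^2 + dn + e. Substituting each data point gives a linear system:
  81a - 27b + 9c - 3d + e = 384
  16a - 8b + 4c - 2d + e = 90
  a - b + c - d + e = 16
  e = 6
  a + b + c + d + e = 0
Solving the system yields a = 4, b = -2, c = -2, d = -6, e = 6.
So p(n) = 4n⁴ - 2n³ - 2n² - 6n + 6.
Check: p(0) = 6. ✓

p(n) = 4n^4 - 2n^3 - 2n^2 - 6n + 6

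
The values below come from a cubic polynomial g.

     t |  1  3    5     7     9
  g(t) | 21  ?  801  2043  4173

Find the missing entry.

207

On equispaced nodes a degree-3 polynomial has vanishing fourth forward difference, so
  g(1) - 4·g(3) + 6·g(5) - 4·g(7) + g(9) = 0.
Substituting the known values and solving for g(3):
  -4·g(3) = -828
  g(3) = 207.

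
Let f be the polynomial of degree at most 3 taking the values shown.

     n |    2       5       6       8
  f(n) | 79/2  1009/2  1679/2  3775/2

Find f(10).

Write f(n) = an^3 + bn^2 + cn + d. Substituting each data point gives a linear system:
  8a + 4b + 2c + d = 79/2
  125a + 25b + 5c + d = 1009/2
  216a + 36b + 6c + d = 1679/2
  512a + 64b + 8c + d = 3775/2
Solving the system yields a = 3, b = 6, c = -4, d = -1/2.
So f(n) = 3n^3 + 6n^2 - 4n - 1/2.
Then f(10) = 7119/2.

7119/2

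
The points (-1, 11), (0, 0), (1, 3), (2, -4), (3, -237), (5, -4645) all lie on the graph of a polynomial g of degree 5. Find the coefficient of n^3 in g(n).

Write g(n) = an^5 + bn^4 + cn^3 + dn^2 + en + k. Substituting each data point gives a linear system:
  -a + b - c + d - e + k = 11
  k = 0
  a + b + c + d + e + k = 3
  32a + 16b + 8c + 4d + 2e + k = -4
  243a + 81b + 27c + 9d + 3e + k = -237
  3125a + 625b + 125c + 25d + 5e + k = -4645
Solving the system yields a = -2, b = 2, c = 2, d = 5, e = -4, k = 0.
So g(n) = -2n⁵ + 2n⁴ + 2n³ + 5n² - 4n.
The coefficient of n^3 is 2.

2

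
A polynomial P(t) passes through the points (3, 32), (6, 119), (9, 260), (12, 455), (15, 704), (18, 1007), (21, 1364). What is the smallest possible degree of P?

Forward differences of the values at t = 3, 6, 9, 12, 15, 18, 21:
  P  : 32  119  260  455  704  1007  1364
  Δ  : 87  141  195  249  303  357
  Δ^2: 54  54  54  54  54
  Δ^3: 0  0  0  0
  Δ^4: 0  0  0
  Δ^5: 0  0
  Δ^6: 0
The second differences are constant (54) and nonzero, while all higher differences vanish, so the minimal degree is 2.

2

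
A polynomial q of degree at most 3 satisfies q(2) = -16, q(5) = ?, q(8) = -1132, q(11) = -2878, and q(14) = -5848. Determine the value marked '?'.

-286

The 4 known points determine the degree-3 polynomial uniquely.
Write q(u) = au^3 + bu^2 + cu + d. Substituting each data point gives a linear system:
  8a + 4b + 2c + d = -16
  512a + 64b + 8c + d = -1132
  1331a + 121b + 11c + d = -2878
  2744a + 196b + 14c + d = -5848
Solving the system yields a = -2, b = -2, c = 2, d = 4.
So q(u) = -2u^3 - 2u^2 + 2u + 4.
Then q(5) = -286.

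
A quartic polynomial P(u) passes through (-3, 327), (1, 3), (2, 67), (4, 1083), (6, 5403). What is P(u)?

P(u) = 4u^4 + u^3 + u^2 - 6u + 3

Write P(u) = au^4 + bu^3 + cu^2 + du + e. Substituting each data point gives a linear system:
  81a - 27b + 9c - 3d + e = 327
  a + b + c + d + e = 3
  16a + 8b + 4c + 2d + e = 67
  256a + 64b + 16c + 4d + e = 1083
  1296a + 216b + 36c + 6d + e = 5403
Solving the system yields a = 4, b = 1, c = 1, d = -6, e = 3.
So P(u) = 4u^4 + u^3 + u^2 - 6u + 3.
Check: P(1) = 3. ✓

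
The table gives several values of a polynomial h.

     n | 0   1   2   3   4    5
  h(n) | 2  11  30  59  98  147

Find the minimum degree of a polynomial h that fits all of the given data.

Forward differences of the values at n = 0, 1, 2, 3, 4, 5:
  h  : 2  11  30  59  98  147
  Δ  : 9  19  29  39  49
  Δ^2: 10  10  10  10
  Δ^3: 0  0  0
  Δ^4: 0  0
  Δ^5: 0
The second differences are constant (10) and nonzero, while all higher differences vanish, so the minimal degree is 2.

2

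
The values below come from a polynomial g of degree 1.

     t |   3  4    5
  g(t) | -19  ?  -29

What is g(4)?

On equispaced nodes a degree-1 polynomial has vanishing second forward difference, so
  g(3) - 2·g(4) + g(5) = 0.
Substituting the known values and solving for g(4):
  -2·g(4) = 48
  g(4) = -24.

-24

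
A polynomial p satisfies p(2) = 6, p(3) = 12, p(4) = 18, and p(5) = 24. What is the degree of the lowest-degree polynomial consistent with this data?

1

Forward differences of the values at n = 2, 3, 4, 5:
  p  : 6  12  18  24
  Δ  : 6  6  6
  Δ^2: 0  0
  Δ^3: 0
The first differences are constant (6) and nonzero, while all higher differences vanish, so the minimal degree is 1.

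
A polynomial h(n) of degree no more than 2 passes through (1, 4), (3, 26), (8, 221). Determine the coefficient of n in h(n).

Write h(n) = an^2 + bn + c. Substituting each data point gives a linear system:
  a + b + c = 4
  9a + 3b + c = 26
  64a + 8b + c = 221
Solving the system yields a = 4, b = -5, c = 5.
So h(n) = 4n^2 - 5n + 5.
The coefficient of n is -5.

-5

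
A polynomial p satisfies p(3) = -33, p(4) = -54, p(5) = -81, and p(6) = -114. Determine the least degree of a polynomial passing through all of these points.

2

Forward differences of the values at t = 3, 4, 5, 6:
  p  : -33  -54  -81  -114
  Δ  : -21  -27  -33
  Δ^2: -6  -6
  Δ^3: 0
The second differences are constant (-6) and nonzero, while all higher differences vanish, so the minimal degree is 2.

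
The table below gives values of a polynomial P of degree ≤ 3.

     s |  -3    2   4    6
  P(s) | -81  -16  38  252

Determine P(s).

Using the Lagrange interpolation formula with nodes -3, 2, 4, 6:
  L_0(s) = (s - 2)(s - 4)(s - 6) / -315
  L_1(s) = (s + 3)(s - 4)(s - 6) / 40
  L_2(s) = (s + 3)(s - 2)(s - 6) / -28
  L_3(s) = (s + 3)(s - 2)(s - 4) / 72
Then P(s) = -81·L_0(s) - 16·L_1(s) + 38·L_2(s) + 252·L_3(s).
Expanding and collecting terms gives P(s) = 2s^3 - 4s^2 - 5s - 6.
Check: P(4) = 38. ✓

P(s) = 2s^3 - 4s^2 - 5s - 6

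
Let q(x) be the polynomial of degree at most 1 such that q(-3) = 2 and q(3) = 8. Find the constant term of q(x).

Write q(x) = ax + b. Substituting each data point gives a linear system:
  -3a + b = 2
  3a + b = 8
Solving the system yields a = 1, b = 5.
So q(x) = x + 5.
The constant term is 5.

5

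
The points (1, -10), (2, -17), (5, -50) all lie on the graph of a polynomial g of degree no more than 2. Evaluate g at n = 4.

Write g(n) = an^2 + bn + c. Substituting each data point gives a linear system:
  a + b + c = -10
  4a + 2b + c = -17
  25a + 5b + c = -50
Solving the system yields a = -1, b = -4, c = -5.
So g(n) = -n^2 - 4n - 5.
Then g(4) = -37.

-37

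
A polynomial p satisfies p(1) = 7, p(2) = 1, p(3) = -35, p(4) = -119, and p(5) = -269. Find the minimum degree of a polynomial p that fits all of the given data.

3

Forward differences of the values at n = 1, 2, 3, 4, 5:
  p  : 7  1  -35  -119  -269
  Δ  : -6  -36  -84  -150
  Δ^2: -30  -48  -66
  Δ^3: -18  -18
  Δ^4: 0
The third differences are constant (-18) and nonzero, while all higher differences vanish, so the minimal degree is 3.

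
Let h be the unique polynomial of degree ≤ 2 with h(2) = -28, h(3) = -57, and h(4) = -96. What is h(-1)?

Forward differences of the values at x = 2, 3, 4:
  h  : -28  -57  -96
  Δ  : -29  -39
  Δ^2: -10
The second differences are constant, confirming degree 2.
Interpolating (Newton forward form) and evaluating at x = -1 gives h(-1) = -1.

-1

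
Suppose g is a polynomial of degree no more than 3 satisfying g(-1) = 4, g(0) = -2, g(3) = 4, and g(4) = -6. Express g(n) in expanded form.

g(n) = -n^3 + 4n^2 - n - 2

Write g(n) = an^3 + bn^2 + cn + d. Substituting each data point gives a linear system:
  -a + b - c + d = 4
  d = -2
  27a + 9b + 3c + d = 4
  64a + 16b + 4c + d = -6
Solving the system yields a = -1, b = 4, c = -1, d = -2.
So g(n) = -n^3 + 4n^2 - n - 2.
Check: g(3) = 4. ✓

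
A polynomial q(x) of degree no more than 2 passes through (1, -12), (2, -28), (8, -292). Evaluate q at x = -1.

Using the Lagrange interpolation formula with nodes 1, 2, 8:
  L_0(x) = (x - 2)(x - 8) / 7
  L_1(x) = (x - 1)(x - 8) / -6
  L_2(x) = (x - 1)(x - 2) / 42
Then q(x) = -12·L_0(x) - 28·L_1(x) - 292·L_2(x).
Expanding and collecting terms gives q(x) = -4x² - 4x - 4.
Evaluating at x = -1: q(-1) = -4.

-4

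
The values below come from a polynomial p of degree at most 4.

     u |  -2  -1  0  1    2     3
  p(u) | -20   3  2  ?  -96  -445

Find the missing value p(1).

-5

The 5 known points determine the degree-4 polynomial uniquely.
Write p(u) = au^4 + bu^3 + cu^2 + du + e. Substituting each data point gives a linear system:
  16a - 8b + 4c - 2d + e = -20
  a - b + c - d + e = 3
  e = 2
  16a + 8b + 4c + 2d + e = -96
  81a + 27b + 9c + 3d + e = -445
Solving the system yields a = -4, b = -5, c = 1, d = 1, e = 2.
So p(u) = -4u^4 - 5u^3 + u^2 + u + 2.
Then p(1) = -5.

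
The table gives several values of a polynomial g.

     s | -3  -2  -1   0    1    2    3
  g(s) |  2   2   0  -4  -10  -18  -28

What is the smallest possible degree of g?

Forward differences of the values at s = -3, -2, -1, 0, 1, 2, 3:
  g  : 2  2  0  -4  -10  -18  -28
  Δ  : 0  -2  -4  -6  -8  -10
  Δ^2: -2  -2  -2  -2  -2
  Δ^3: 0  0  0  0
  Δ^4: 0  0  0
  Δ^5: 0  0
  Δ^6: 0
The second differences are constant (-2) and nonzero, while all higher differences vanish, so the minimal degree is 2.

2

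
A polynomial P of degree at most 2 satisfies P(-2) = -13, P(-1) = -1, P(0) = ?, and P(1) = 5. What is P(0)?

On equispaced nodes a degree-2 polynomial has vanishing third forward difference, so
  - P(-2) + 3·P(-1) - 3·P(0) + P(1) = 0.
Substituting the known values and solving for P(0):
  -3·P(0) = -15
  P(0) = 5.

5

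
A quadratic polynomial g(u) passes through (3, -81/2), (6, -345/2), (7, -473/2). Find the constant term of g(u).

Write g(u) = au^2 + bu + c. Substituting each data point gives a linear system:
  9a + 3b + c = -81/2
  36a + 6b + c = -345/2
  49a + 7b + c = -473/2
Solving the system yields a = -5, b = 1, c = 3/2.
So g(u) = -5u^2 + u + 3/2.
The constant term is 3/2.

3/2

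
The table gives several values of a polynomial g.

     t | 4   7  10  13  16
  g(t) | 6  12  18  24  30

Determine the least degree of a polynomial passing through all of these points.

Forward differences of the values at t = 4, 7, 10, 13, 16:
  g  : 6  12  18  24  30
  Δ  : 6  6  6  6
  Δ^2: 0  0  0
  Δ^3: 0  0
  Δ^4: 0
The first differences are constant (6) and nonzero, while all higher differences vanish, so the minimal degree is 1.

1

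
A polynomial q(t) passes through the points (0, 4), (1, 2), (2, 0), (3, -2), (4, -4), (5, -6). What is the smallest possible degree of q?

1

Forward differences of the values at t = 0, 1, 2, 3, 4, 5:
  q  : 4  2  0  -2  -4  -6
  Δ  : -2  -2  -2  -2  -2
  Δ^2: 0  0  0  0
  Δ^3: 0  0  0
  Δ^4: 0  0
  Δ^5: 0
The first differences are constant (-2) and nonzero, while all higher differences vanish, so the minimal degree is 1.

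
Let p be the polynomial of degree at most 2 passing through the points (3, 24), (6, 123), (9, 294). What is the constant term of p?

Write p(n) = an^2 + bn + c. Substituting each data point gives a linear system:
  9a + 3b + c = 24
  36a + 6b + c = 123
  81a + 9b + c = 294
Solving the system yields a = 4, b = -3, c = -3.
So p(n) = 4n^2 - 3n - 3.
The constant term is -3.

-3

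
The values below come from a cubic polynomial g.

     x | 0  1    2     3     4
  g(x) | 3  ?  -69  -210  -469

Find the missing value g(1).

-10

On equispaced nodes a degree-3 polynomial has vanishing fourth forward difference, so
  g(0) - 4·g(1) + 6·g(2) - 4·g(3) + g(4) = 0.
Substituting the known values and solving for g(1):
  -4·g(1) = 40
  g(1) = -10.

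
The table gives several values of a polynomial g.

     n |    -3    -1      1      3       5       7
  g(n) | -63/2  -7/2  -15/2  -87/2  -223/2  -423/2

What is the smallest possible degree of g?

2

Forward differences of the values at n = -3, -1, 1, 3, 5, 7:
  g  : -63/2  -7/2  -15/2  -87/2  -223/2  -423/2
  Δ  : 28  -4  -36  -68  -100
  Δ^2: -32  -32  -32  -32
  Δ^3: 0  0  0
  Δ^4: 0  0
  Δ^5: 0
The second differences are constant (-32) and nonzero, while all higher differences vanish, so the minimal degree is 2.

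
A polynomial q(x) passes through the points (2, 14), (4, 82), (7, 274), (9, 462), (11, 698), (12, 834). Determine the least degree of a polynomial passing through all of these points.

2

Divided differences on the nodes 2, 4, 7, 9, 11, 12:
  order 0: 14  82  274  462  698  834
  order 1: 34  64  94  118  136
  order 2: 6  6  6  6
  order 3: 0  0  0
  order 4: 0  0
  order 5: 0
The order-2 divided differences are all 6 (nonzero) and every higher order vanishes, so the data lies on a polynomial of degree exactly 2.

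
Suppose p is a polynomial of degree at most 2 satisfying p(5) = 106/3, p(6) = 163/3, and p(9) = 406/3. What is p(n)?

p(n) = 2n^2 - 3n + 1/3

Using the Lagrange interpolation formula with nodes 5, 6, 9:
  L_0(n) = (n - 6)(n - 9) / 4
  L_1(n) = (n - 5)(n - 9) / -3
  L_2(n) = (n - 5)(n - 6) / 12
Then p(n) = 106/3·L_0(n) + 163/3·L_1(n) + 406/3·L_2(n).
Expanding and collecting terms gives p(n) = 2n^2 - 3n + 1/3.
Check: p(6) = 163/3. ✓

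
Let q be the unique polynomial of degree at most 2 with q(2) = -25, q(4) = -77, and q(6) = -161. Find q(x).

q(x) = -4x^2 - 2x - 5

Using the Lagrange interpolation formula with nodes 2, 4, 6:
  L_0(x) = (x - 4)(x - 6) / 8
  L_1(x) = (x - 2)(x - 6) / -4
  L_2(x) = (x - 2)(x - 4) / 8
Then q(x) = -25·L_0(x) - 77·L_1(x) - 161·L_2(x).
Expanding and collecting terms gives q(x) = -4x² - 2x - 5.
Check: q(4) = -77. ✓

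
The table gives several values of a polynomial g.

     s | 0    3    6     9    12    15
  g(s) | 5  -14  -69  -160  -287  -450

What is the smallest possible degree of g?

Forward differences of the values at s = 0, 3, 6, 9, 12, 15:
  g  : 5  -14  -69  -160  -287  -450
  Δ  : -19  -55  -91  -127  -163
  Δ^2: -36  -36  -36  -36
  Δ^3: 0  0  0
  Δ^4: 0  0
  Δ^5: 0
The second differences are constant (-36) and nonzero, while all higher differences vanish, so the minimal degree is 2.

2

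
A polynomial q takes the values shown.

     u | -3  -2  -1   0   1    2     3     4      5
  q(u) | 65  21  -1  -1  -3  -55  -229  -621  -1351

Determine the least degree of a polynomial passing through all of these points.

Forward differences of the values at u = -3, -2, -1, 0, 1, 2, 3, 4, 5:
  q  : 65  21  -1  -1  -3  -55  -229  -621  -1351
  Δ  : -44  -22  0  -2  -52  -174  -392  -730
  Δ^2: 22  22  -2  -50  -122  -218  -338
  Δ^3: 0  -24  -48  -72  -96  -120
  Δ^4: -24  -24  -24  -24  -24
  Δ^5: 0  0  0  0
  Δ^6: 0  0  0
  Δ^7: 0  0
  Δ^8: 0
The fourth differences are constant (-24) and nonzero, while all higher differences vanish, so the minimal degree is 4.

4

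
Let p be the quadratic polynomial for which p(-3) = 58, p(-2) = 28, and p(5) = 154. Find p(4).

Using the Lagrange interpolation formula with nodes -3, -2, 5:
  L_0(x) = (x + 2)(x - 5) / 8
  L_1(x) = (x + 3)(x - 5) / -7
  L_2(x) = (x + 3)(x + 2) / 56
Then p(x) = 58·L_0(x) + 28·L_1(x) + 154·L_2(x).
Expanding and collecting terms gives p(x) = 6x^2 + 4.
Evaluating at x = 4: p(4) = 100.

100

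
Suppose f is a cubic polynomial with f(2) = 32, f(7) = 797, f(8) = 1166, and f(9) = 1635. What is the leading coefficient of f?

2

Write f(t) = at^3 + bt^2 + ct + d. Substituting each data point gives a linear system:
  8a + 4b + 2c + d = 32
  343a + 49b + 7c + d = 797
  512a + 64b + 8c + d = 1166
  729a + 81b + 9c + d = 1635
Solving the system yields a = 2, b = 2, c = 1, d = 6.
So f(t) = 2t³ + 2t² + t + 6.
The leading coefficient is 2.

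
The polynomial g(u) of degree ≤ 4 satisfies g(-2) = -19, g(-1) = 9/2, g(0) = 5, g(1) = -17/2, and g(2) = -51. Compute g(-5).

Write g(u) = au^4 + bu^3 + cu^2 + du + e. Substituting each data point gives a linear system:
  16a - 8b + 4c - 2d + e = -19
  a - b + c - d + e = 9/2
  e = 5
  a + b + c + d + e = -17/2
  16a + 8b + 4c + 2d + e = -51
Solving the system yields a = -1, b = -1/2, c = -6, d = -6, e = 5.
So g(u) = -u⁴ - (1/2)u³ - 6u² - 6u + 5.
Then g(-5) = -1355/2.

-1355/2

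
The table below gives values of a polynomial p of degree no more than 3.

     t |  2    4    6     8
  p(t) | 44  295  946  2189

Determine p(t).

Write p(t) = at^3 + bt^2 + ct + d. Substituting each data point gives a linear system:
  8a + 4b + 2c + d = 44
  64a + 16b + 4c + d = 295
  216a + 36b + 6c + d = 946
  512a + 64b + 8c + d = 2189
Solving the system yields a = 4, b = 2, c = 3/2, d = 1.
So p(t) = 4t³ + 2t² + (3/2)t + 1.
Check: p(8) = 2189. ✓

p(t) = 4t^3 + 2t^2 + (3/2)t + 1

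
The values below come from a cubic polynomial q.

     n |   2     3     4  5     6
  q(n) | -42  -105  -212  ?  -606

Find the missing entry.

-375

The 4 known points determine the degree-3 polynomial uniquely.
Write q(n) = an^3 + bn^2 + cn + d. Substituting each data point gives a linear system:
  8a + 4b + 2c + d = -42
  27a + 9b + 3c + d = -105
  64a + 16b + 4c + d = -212
  216a + 36b + 6c + d = -606
Solving the system yields a = -2, b = -4, c = -5, d = 0.
So q(n) = -2n^3 - 4n^2 - 5n.
Then q(5) = -375.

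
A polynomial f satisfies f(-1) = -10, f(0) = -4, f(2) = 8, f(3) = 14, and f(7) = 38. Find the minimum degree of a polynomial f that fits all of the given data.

1

Divided differences on the nodes -1, 0, 2, 3, 7:
  order 0: -10  -4  8  14  38
  order 1: 6  6  6  6
  order 2: 0  0  0
  order 3: 0  0
  order 4: 0
The order-1 divided differences are all 6 (nonzero) and every higher order vanishes, so the data lies on a polynomial of degree exactly 1.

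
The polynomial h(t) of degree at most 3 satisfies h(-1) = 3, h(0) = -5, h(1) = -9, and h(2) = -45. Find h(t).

h(t) = -6t^3 + 2t^2 - 5

Using the Lagrange interpolation formula with nodes -1, 0, 1, 2:
  L_0(t) = t(t - 1)(t - 2) / -6
  L_1(t) = (t + 1)(t - 1)(t - 2) / 2
  L_2(t) = (t + 1)t(t - 2) / -2
  L_3(t) = (t + 1)t(t - 1) / 6
Then h(t) = 3·L_0(t) - 5·L_1(t) - 9·L_2(t) - 45·L_3(t).
Expanding and collecting terms gives h(t) = -6t^3 + 2t^2 - 5.
Check: h(-1) = 3. ✓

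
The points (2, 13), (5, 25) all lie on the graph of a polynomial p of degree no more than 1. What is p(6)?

29

Using the Lagrange interpolation formula with nodes 2, 5:
  L_0(s) = (s - 5) / -3
  L_1(s) = (s - 2) / 3
Then p(s) = 13·L_0(s) + 25·L_1(s).
Expanding and collecting terms gives p(s) = 4s + 5.
Evaluating at s = 6: p(6) = 29.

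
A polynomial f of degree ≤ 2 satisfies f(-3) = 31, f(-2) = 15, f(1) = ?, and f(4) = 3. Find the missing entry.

The 3 known points determine the degree-2 polynomial uniquely.
Write f(s) = as^2 + bs + c. Substituting each data point gives a linear system:
  9a - 3b + c = 31
  4a - 2b + c = 15
  16a + 4b + c = 3
Solving the system yields a = 2, b = -6, c = -5.
So f(s) = 2s^2 - 6s - 5.
Then f(1) = -9.

-9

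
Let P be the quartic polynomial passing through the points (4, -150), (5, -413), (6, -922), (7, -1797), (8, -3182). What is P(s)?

Write P(s) = as^4 + bs^3 + cs^2 + ds + e. Substituting each data point gives a linear system:
  256a + 64b + 16c + 4d + e = -150
  625a + 125b + 25c + 5d + e = -413
  1296a + 216b + 36c + 6d + e = -922
  2401a + 343b + 49c + 7d + e = -1797
  4096a + 512b + 64c + 8d + e = -3182
Solving the system yields a = -1, b = 2, c = -2, d = 2, e = 2.
So P(s) = -s^4 + 2s^3 - 2s^2 + 2s + 2.
Check: P(6) = -922. ✓

P(s) = -s^4 + 2s^3 - 2s^2 + 2s + 2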